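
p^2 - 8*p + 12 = (p - 6)*(p - 2)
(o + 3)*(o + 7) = o^2 + 10*o + 21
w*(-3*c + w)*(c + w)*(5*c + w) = -15*c^3*w - 13*c^2*w^2 + 3*c*w^3 + w^4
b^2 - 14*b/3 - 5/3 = (b - 5)*(b + 1/3)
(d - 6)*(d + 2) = d^2 - 4*d - 12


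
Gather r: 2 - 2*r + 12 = 14 - 2*r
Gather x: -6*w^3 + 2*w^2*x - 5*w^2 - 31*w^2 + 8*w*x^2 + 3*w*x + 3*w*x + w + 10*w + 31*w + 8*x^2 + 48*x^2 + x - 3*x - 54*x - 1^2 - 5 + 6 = -6*w^3 - 36*w^2 + 42*w + x^2*(8*w + 56) + x*(2*w^2 + 6*w - 56)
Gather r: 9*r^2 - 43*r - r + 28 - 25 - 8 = 9*r^2 - 44*r - 5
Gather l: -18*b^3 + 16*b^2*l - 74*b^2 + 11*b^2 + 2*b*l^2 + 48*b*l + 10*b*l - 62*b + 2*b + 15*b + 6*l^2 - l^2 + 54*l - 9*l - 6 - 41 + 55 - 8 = -18*b^3 - 63*b^2 - 45*b + l^2*(2*b + 5) + l*(16*b^2 + 58*b + 45)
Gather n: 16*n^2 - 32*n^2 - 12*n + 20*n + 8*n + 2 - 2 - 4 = -16*n^2 + 16*n - 4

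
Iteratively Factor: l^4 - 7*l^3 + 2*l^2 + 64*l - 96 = (l - 4)*(l^3 - 3*l^2 - 10*l + 24) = (l - 4)^2*(l^2 + l - 6) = (l - 4)^2*(l + 3)*(l - 2)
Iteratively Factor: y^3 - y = (y)*(y^2 - 1) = y*(y + 1)*(y - 1)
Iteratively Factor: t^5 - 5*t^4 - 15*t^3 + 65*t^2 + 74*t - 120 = (t - 5)*(t^4 - 15*t^2 - 10*t + 24) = (t - 5)*(t + 3)*(t^3 - 3*t^2 - 6*t + 8) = (t - 5)*(t - 4)*(t + 3)*(t^2 + t - 2) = (t - 5)*(t - 4)*(t - 1)*(t + 3)*(t + 2)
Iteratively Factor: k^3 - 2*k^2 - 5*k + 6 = (k - 3)*(k^2 + k - 2) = (k - 3)*(k + 2)*(k - 1)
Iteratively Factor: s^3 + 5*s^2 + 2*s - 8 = (s + 4)*(s^2 + s - 2) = (s + 2)*(s + 4)*(s - 1)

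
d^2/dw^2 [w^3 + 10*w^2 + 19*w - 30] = 6*w + 20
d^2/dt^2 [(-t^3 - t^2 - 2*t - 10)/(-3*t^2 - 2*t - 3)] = 2*(7*t^3 + 261*t^2 + 153*t - 53)/(27*t^6 + 54*t^5 + 117*t^4 + 116*t^3 + 117*t^2 + 54*t + 27)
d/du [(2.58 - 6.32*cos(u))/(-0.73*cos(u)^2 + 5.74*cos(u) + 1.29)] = (4.6136*cos(u)^2 - 3.7668*cos(u) + 22.962)*sin(u)/(0.5329*cos(u)^4 - 8.3804*cos(u)^3 + 31.0642*cos(u)^2 + 14.8092*cos(u) + 1.6641)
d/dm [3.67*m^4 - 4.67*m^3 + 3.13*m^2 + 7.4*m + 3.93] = 14.68*m^3 - 14.01*m^2 + 6.26*m + 7.4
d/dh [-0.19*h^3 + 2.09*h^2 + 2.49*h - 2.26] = -0.57*h^2 + 4.18*h + 2.49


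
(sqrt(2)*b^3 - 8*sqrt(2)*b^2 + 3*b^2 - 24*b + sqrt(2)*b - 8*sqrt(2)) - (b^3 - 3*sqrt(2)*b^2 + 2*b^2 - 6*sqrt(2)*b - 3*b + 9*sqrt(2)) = -b^3 + sqrt(2)*b^3 - 5*sqrt(2)*b^2 + b^2 - 21*b + 7*sqrt(2)*b - 17*sqrt(2)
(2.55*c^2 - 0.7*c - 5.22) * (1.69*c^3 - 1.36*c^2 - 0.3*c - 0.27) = 4.3095*c^5 - 4.651*c^4 - 8.6348*c^3 + 6.6207*c^2 + 1.755*c + 1.4094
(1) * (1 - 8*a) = 1 - 8*a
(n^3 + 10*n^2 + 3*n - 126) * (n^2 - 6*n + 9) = n^5 + 4*n^4 - 48*n^3 - 54*n^2 + 783*n - 1134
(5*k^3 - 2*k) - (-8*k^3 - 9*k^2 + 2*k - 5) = 13*k^3 + 9*k^2 - 4*k + 5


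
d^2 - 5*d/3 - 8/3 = (d - 8/3)*(d + 1)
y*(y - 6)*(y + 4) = y^3 - 2*y^2 - 24*y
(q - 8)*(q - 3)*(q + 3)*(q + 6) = q^4 - 2*q^3 - 57*q^2 + 18*q + 432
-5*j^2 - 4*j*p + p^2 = (-5*j + p)*(j + p)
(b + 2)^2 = b^2 + 4*b + 4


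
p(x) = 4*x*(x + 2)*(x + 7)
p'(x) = 4*x*(x + 2) + 4*x*(x + 7) + 4*(x + 2)*(x + 7)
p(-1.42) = -18.38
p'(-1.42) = -22.04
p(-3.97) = 94.79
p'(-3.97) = -40.71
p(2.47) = 418.23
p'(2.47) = 307.05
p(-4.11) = 100.25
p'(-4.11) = -37.21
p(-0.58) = -21.15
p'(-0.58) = 18.28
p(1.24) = 132.42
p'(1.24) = 163.73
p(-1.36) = -19.64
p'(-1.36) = -19.72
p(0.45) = 32.85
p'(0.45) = 90.83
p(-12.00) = -2400.00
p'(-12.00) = 920.00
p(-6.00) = 96.00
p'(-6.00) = 56.00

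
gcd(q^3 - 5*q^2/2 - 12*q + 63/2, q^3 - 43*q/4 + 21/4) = q^2 + q/2 - 21/2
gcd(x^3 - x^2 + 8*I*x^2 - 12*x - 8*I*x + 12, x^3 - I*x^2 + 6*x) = x + 2*I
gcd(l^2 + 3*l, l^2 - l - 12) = l + 3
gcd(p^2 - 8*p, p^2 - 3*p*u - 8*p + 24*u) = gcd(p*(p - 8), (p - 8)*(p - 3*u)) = p - 8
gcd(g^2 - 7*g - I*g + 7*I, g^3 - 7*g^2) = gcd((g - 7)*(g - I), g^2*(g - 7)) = g - 7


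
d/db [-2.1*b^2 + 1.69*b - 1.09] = 1.69 - 4.2*b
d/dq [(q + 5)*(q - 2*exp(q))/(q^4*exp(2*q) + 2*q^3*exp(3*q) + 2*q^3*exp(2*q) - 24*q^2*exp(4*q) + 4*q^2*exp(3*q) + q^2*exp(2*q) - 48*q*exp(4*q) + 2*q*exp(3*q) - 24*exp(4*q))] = (-2*(q + 5)*(q - 2*exp(q))*(q^4 + 3*q^3*exp(q) + 4*q^3 - 48*q^2*exp(2*q) + 9*q^2*exp(q) + 4*q^2 - 120*q*exp(2*q) + 7*q*exp(q) + q - 72*exp(2*q) + exp(q)) + (q - (q + 5)*(2*exp(q) - 1) - 2*exp(q))*(q^4 + 2*q^3*exp(q) + 2*q^3 - 24*q^2*exp(2*q) + 4*q^2*exp(q) + q^2 - 48*q*exp(2*q) + 2*q*exp(q) - 24*exp(2*q)))*exp(-2*q)/(q^4 + 2*q^3*exp(q) + 2*q^3 - 24*q^2*exp(2*q) + 4*q^2*exp(q) + q^2 - 48*q*exp(2*q) + 2*q*exp(q) - 24*exp(2*q))^2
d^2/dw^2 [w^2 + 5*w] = 2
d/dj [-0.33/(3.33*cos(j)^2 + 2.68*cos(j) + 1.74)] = -(2.1978*cos(j) + 0.8844)*sin(j)/(3.33*cos(j)^2 + 2.68*cos(j) + 1.74)^2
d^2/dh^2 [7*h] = 0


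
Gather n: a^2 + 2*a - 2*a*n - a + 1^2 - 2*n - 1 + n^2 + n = a^2 + a + n^2 + n*(-2*a - 1)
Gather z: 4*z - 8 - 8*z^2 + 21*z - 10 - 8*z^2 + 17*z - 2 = -16*z^2 + 42*z - 20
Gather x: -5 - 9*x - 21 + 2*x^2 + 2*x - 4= 2*x^2 - 7*x - 30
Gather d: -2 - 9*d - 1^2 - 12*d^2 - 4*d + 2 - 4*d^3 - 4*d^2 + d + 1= -4*d^3 - 16*d^2 - 12*d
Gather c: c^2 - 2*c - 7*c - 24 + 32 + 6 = c^2 - 9*c + 14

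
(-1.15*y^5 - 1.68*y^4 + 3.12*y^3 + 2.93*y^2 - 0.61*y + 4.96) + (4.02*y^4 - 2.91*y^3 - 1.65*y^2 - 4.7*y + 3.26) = -1.15*y^5 + 2.34*y^4 + 0.21*y^3 + 1.28*y^2 - 5.31*y + 8.22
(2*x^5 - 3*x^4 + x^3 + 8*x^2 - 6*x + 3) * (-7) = -14*x^5 + 21*x^4 - 7*x^3 - 56*x^2 + 42*x - 21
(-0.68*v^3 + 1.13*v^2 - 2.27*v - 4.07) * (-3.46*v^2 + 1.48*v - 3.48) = 2.3528*v^5 - 4.9162*v^4 + 11.893*v^3 + 6.7902*v^2 + 1.876*v + 14.1636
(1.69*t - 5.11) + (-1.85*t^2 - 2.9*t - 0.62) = -1.85*t^2 - 1.21*t - 5.73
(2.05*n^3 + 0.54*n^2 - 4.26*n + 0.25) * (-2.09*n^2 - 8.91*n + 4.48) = -4.2845*n^5 - 19.3941*n^4 + 13.276*n^3 + 39.8533*n^2 - 21.3123*n + 1.12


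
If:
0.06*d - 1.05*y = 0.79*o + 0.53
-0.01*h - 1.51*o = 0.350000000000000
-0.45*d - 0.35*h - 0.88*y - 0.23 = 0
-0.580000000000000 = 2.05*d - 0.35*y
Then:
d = -0.34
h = 0.65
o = -0.24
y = -0.35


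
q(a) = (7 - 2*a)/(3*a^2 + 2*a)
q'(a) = (7 - 2*a)*(-6*a - 2)/(3*a^2 + 2*a)^2 - 2/(3*a^2 + 2*a)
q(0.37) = 5.44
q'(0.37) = -21.69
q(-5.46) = 0.23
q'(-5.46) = 0.06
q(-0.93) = 12.06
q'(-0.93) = 56.04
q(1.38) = 0.50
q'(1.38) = -0.84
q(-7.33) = 0.15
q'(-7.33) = 0.03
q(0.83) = 1.43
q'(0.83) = -3.22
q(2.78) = 0.05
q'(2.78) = -0.10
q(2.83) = 0.05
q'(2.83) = -0.10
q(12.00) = -0.04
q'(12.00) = 0.00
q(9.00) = -0.04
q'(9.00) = 0.00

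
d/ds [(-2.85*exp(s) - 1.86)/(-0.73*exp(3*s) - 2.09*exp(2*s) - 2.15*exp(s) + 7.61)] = (-(2.85*exp(s) + 1.86)*(2.19*exp(2*s) + 4.18*exp(s) + 2.15) + 2.0805*exp(3*s) + 5.9565*exp(2*s) + 6.1275*exp(s) - 21.6885)*exp(s)/(0.73*exp(3*s) + 2.09*exp(2*s) + 2.15*exp(s) - 7.61)^2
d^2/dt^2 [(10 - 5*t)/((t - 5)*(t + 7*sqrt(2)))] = 10*((2 - t)*(t - 5)^2 + (2 - t)*(t - 5)*(t + 7*sqrt(2)) + (2 - t)*(t + 7*sqrt(2))^2 + (t - 5)^2*(t + 7*sqrt(2)) + (t - 5)*(t + 7*sqrt(2))^2)/((t - 5)^3*(t + 7*sqrt(2))^3)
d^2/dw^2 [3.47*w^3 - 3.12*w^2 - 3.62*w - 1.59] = 20.82*w - 6.24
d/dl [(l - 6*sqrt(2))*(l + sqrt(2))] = 2*l - 5*sqrt(2)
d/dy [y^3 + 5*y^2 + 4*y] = 3*y^2 + 10*y + 4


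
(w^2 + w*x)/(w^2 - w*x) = (w + x)/(w - x)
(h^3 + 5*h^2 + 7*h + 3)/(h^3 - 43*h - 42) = (h^2 + 4*h + 3)/(h^2 - h - 42)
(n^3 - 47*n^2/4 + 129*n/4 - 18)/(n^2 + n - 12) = (n^2 - 35*n/4 + 6)/(n + 4)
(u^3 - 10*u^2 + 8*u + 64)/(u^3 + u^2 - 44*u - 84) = (u^2 - 12*u + 32)/(u^2 - u - 42)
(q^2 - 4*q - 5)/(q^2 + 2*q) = (q^2 - 4*q - 5)/(q*(q + 2))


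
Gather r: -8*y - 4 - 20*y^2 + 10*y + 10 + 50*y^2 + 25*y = 30*y^2 + 27*y + 6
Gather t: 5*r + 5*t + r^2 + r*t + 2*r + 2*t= r^2 + 7*r + t*(r + 7)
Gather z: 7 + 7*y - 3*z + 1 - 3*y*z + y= 8*y + z*(-3*y - 3) + 8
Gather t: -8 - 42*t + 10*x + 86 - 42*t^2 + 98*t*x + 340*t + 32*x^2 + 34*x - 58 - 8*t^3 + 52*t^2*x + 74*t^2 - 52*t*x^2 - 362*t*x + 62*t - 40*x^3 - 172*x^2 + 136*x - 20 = -8*t^3 + t^2*(52*x + 32) + t*(-52*x^2 - 264*x + 360) - 40*x^3 - 140*x^2 + 180*x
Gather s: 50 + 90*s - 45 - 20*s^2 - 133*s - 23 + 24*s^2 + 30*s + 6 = 4*s^2 - 13*s - 12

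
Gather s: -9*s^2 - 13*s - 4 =-9*s^2 - 13*s - 4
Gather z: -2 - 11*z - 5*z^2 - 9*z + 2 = -5*z^2 - 20*z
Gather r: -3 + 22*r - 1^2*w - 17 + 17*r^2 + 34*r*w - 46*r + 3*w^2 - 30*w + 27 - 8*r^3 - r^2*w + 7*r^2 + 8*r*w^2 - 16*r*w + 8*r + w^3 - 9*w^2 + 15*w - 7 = -8*r^3 + r^2*(24 - w) + r*(8*w^2 + 18*w - 16) + w^3 - 6*w^2 - 16*w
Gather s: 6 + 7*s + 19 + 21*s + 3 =28*s + 28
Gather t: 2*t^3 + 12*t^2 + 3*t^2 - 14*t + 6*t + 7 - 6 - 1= 2*t^3 + 15*t^2 - 8*t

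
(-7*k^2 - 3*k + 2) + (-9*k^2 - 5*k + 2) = -16*k^2 - 8*k + 4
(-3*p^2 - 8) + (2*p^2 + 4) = -p^2 - 4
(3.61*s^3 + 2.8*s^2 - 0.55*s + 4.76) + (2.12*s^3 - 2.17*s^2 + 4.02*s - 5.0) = 5.73*s^3 + 0.63*s^2 + 3.47*s - 0.24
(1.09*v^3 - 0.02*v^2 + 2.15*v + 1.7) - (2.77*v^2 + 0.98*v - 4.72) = 1.09*v^3 - 2.79*v^2 + 1.17*v + 6.42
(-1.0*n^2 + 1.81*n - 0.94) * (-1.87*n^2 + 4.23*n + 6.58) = 1.87*n^4 - 7.6147*n^3 + 2.8341*n^2 + 7.9336*n - 6.1852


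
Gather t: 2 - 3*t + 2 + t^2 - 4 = t^2 - 3*t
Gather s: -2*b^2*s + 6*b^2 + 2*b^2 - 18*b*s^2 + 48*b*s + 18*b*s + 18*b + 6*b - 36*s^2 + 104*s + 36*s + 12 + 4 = 8*b^2 + 24*b + s^2*(-18*b - 36) + s*(-2*b^2 + 66*b + 140) + 16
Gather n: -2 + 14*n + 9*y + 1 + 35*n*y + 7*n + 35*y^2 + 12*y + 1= n*(35*y + 21) + 35*y^2 + 21*y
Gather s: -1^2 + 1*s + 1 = s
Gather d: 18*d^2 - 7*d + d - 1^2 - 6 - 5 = 18*d^2 - 6*d - 12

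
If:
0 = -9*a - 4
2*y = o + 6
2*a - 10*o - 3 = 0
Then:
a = -4/9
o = -7/18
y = 101/36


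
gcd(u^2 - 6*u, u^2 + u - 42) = u - 6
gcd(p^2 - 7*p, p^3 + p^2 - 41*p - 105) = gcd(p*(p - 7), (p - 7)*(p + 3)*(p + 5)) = p - 7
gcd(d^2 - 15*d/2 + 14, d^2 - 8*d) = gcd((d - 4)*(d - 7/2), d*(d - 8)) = 1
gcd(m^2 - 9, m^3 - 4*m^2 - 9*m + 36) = m^2 - 9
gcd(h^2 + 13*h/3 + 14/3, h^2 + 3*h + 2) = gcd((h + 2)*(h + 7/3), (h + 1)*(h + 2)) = h + 2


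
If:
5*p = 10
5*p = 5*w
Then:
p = 2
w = 2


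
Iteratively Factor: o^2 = (o)*(o)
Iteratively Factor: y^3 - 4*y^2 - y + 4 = (y - 4)*(y^2 - 1) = (y - 4)*(y + 1)*(y - 1)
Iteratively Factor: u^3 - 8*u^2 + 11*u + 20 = (u - 4)*(u^2 - 4*u - 5) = (u - 4)*(u + 1)*(u - 5)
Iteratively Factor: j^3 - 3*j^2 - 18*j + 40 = (j + 4)*(j^2 - 7*j + 10) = (j - 2)*(j + 4)*(j - 5)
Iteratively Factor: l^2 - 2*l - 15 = (l - 5)*(l + 3)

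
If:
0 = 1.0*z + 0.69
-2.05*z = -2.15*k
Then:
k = -0.66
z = -0.69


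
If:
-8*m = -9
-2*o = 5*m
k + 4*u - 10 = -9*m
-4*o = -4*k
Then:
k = -45/16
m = 9/8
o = -45/16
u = 43/64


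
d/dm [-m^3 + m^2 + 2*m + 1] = -3*m^2 + 2*m + 2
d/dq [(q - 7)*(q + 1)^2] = (q + 1)*(3*q - 13)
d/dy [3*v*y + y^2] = 3*v + 2*y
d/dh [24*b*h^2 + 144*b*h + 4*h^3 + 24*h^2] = 48*b*h + 144*b + 12*h^2 + 48*h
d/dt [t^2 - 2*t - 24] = 2*t - 2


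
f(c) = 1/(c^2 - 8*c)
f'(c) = (8 - 2*c)/(c^2 - 8*c)^2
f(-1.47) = 0.07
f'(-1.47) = 0.06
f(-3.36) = 0.03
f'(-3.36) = 0.01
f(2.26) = -0.08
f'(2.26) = 0.02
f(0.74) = -0.19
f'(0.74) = 0.23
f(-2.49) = 0.04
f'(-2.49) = 0.02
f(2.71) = -0.07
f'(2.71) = 0.01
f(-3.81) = 0.02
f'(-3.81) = 0.01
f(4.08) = -0.06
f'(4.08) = -0.00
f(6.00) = -0.08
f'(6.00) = -0.03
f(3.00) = -0.07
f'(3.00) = 0.01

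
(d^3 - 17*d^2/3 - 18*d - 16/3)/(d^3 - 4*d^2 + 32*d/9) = 3*(3*d^3 - 17*d^2 - 54*d - 16)/(d*(9*d^2 - 36*d + 32))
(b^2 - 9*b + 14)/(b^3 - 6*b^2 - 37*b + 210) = (b - 2)/(b^2 + b - 30)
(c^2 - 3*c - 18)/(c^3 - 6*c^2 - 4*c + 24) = (c + 3)/(c^2 - 4)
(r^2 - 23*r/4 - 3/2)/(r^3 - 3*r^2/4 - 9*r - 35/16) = 4*(r - 6)/(4*r^2 - 4*r - 35)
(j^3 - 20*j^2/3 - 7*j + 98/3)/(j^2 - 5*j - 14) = (3*j^2 + j - 14)/(3*(j + 2))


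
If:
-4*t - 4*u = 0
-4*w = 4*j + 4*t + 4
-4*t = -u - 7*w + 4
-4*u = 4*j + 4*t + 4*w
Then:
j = 1/7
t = -1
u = 1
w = -1/7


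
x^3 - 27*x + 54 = (x - 3)^2*(x + 6)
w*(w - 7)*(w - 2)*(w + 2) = w^4 - 7*w^3 - 4*w^2 + 28*w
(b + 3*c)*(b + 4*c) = b^2 + 7*b*c + 12*c^2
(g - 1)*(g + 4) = g^2 + 3*g - 4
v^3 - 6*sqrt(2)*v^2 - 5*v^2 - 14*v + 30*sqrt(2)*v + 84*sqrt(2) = (v - 7)*(v + 2)*(v - 6*sqrt(2))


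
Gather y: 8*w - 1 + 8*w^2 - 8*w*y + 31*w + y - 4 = 8*w^2 + 39*w + y*(1 - 8*w) - 5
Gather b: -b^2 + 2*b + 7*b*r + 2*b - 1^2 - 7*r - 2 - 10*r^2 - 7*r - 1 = -b^2 + b*(7*r + 4) - 10*r^2 - 14*r - 4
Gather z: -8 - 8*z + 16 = 8 - 8*z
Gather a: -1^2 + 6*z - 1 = 6*z - 2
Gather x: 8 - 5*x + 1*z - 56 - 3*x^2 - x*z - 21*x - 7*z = -3*x^2 + x*(-z - 26) - 6*z - 48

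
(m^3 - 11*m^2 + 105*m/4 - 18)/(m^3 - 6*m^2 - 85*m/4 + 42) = (2*m - 3)/(2*m + 7)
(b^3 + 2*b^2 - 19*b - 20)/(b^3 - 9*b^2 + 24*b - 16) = (b^2 + 6*b + 5)/(b^2 - 5*b + 4)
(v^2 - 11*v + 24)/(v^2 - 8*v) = (v - 3)/v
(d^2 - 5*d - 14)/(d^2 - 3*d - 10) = (d - 7)/(d - 5)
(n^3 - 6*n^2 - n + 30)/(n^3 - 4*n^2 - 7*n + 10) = (n - 3)/(n - 1)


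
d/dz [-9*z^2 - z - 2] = -18*z - 1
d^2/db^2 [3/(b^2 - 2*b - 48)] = 6*(b^2 - 2*b - 4*(b - 1)^2 - 48)/(-b^2 + 2*b + 48)^3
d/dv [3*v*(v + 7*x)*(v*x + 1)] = 9*v^2*x + 42*v*x^2 + 6*v + 21*x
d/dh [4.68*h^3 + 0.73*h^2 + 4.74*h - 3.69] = 14.04*h^2 + 1.46*h + 4.74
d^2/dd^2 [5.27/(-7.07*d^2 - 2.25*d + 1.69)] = (526.840846*d^2 + 167.66505*d - 5.27*(14.14*d + 2.25)*(28.28*d + 4.5) - 125.935082)/(7.07*d^2 + 2.25*d - 1.69)^3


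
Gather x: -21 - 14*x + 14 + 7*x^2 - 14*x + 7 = 7*x^2 - 28*x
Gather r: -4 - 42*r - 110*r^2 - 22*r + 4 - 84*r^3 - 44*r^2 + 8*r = -84*r^3 - 154*r^2 - 56*r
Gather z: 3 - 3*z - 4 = -3*z - 1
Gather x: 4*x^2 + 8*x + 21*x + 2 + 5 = 4*x^2 + 29*x + 7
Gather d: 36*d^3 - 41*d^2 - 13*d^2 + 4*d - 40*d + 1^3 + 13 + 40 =36*d^3 - 54*d^2 - 36*d + 54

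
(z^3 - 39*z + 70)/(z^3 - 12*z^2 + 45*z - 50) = (z + 7)/(z - 5)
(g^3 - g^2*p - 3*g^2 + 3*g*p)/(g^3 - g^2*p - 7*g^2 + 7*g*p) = (g - 3)/(g - 7)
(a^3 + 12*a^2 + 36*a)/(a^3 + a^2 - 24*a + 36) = a*(a + 6)/(a^2 - 5*a + 6)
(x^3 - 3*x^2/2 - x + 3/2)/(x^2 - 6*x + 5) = (2*x^2 - x - 3)/(2*(x - 5))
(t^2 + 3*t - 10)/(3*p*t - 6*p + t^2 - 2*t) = (t + 5)/(3*p + t)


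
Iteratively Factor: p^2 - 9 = (p + 3)*(p - 3)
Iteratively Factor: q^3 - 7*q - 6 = (q - 3)*(q^2 + 3*q + 2) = (q - 3)*(q + 2)*(q + 1)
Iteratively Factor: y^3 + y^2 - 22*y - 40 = (y + 2)*(y^2 - y - 20) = (y - 5)*(y + 2)*(y + 4)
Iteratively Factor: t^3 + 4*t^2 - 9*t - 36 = (t - 3)*(t^2 + 7*t + 12) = (t - 3)*(t + 3)*(t + 4)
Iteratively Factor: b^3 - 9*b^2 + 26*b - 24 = (b - 3)*(b^2 - 6*b + 8) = (b - 4)*(b - 3)*(b - 2)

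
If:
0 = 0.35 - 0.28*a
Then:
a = 1.25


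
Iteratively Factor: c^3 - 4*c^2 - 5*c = (c - 5)*(c^2 + c) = c*(c - 5)*(c + 1)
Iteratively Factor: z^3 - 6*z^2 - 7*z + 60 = (z - 5)*(z^2 - z - 12) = (z - 5)*(z + 3)*(z - 4)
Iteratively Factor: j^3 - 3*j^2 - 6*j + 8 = (j - 1)*(j^2 - 2*j - 8) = (j - 4)*(j - 1)*(j + 2)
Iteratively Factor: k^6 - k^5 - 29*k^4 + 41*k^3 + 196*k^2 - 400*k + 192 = (k - 1)*(k^5 - 29*k^3 + 12*k^2 + 208*k - 192) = (k - 3)*(k - 1)*(k^4 + 3*k^3 - 20*k^2 - 48*k + 64) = (k - 3)*(k - 1)*(k + 4)*(k^3 - k^2 - 16*k + 16) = (k - 3)*(k - 1)*(k + 4)^2*(k^2 - 5*k + 4) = (k - 4)*(k - 3)*(k - 1)*(k + 4)^2*(k - 1)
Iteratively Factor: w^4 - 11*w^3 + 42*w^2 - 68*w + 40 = (w - 2)*(w^3 - 9*w^2 + 24*w - 20) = (w - 2)^2*(w^2 - 7*w + 10) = (w - 5)*(w - 2)^2*(w - 2)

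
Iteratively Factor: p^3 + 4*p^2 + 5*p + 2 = (p + 1)*(p^2 + 3*p + 2) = (p + 1)^2*(p + 2)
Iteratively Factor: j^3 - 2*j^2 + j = (j)*(j^2 - 2*j + 1) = j*(j - 1)*(j - 1)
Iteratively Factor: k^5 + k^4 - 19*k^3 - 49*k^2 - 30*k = (k + 2)*(k^4 - k^3 - 17*k^2 - 15*k) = k*(k + 2)*(k^3 - k^2 - 17*k - 15) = k*(k + 2)*(k + 3)*(k^2 - 4*k - 5) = k*(k - 5)*(k + 2)*(k + 3)*(k + 1)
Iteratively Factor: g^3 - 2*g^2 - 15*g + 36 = (g + 4)*(g^2 - 6*g + 9) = (g - 3)*(g + 4)*(g - 3)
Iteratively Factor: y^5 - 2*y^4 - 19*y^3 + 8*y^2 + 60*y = (y - 5)*(y^4 + 3*y^3 - 4*y^2 - 12*y) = y*(y - 5)*(y^3 + 3*y^2 - 4*y - 12) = y*(y - 5)*(y - 2)*(y^2 + 5*y + 6) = y*(y - 5)*(y - 2)*(y + 3)*(y + 2)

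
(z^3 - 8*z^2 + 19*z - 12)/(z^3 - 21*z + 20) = (z - 3)/(z + 5)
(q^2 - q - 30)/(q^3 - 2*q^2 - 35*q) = (q - 6)/(q*(q - 7))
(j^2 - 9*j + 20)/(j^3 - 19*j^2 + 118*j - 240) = (j - 4)/(j^2 - 14*j + 48)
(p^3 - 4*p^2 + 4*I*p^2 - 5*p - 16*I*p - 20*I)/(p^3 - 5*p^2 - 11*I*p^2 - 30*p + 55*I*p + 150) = (p^2 + p*(1 + 4*I) + 4*I)/(p^2 - 11*I*p - 30)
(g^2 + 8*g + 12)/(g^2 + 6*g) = (g + 2)/g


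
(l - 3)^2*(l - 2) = l^3 - 8*l^2 + 21*l - 18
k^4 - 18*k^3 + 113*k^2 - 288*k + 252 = (k - 7)*(k - 6)*(k - 3)*(k - 2)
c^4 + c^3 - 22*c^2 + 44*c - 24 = (c - 2)^2*(c - 1)*(c + 6)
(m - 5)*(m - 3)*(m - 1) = m^3 - 9*m^2 + 23*m - 15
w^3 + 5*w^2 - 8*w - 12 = (w - 2)*(w + 1)*(w + 6)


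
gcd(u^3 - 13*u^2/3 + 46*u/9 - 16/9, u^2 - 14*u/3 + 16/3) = u - 8/3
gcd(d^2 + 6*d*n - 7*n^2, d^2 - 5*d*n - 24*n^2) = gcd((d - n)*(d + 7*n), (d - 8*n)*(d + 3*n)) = 1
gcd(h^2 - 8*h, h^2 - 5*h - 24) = h - 8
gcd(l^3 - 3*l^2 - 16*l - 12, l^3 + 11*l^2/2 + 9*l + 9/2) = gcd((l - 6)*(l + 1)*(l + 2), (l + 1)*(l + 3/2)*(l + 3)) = l + 1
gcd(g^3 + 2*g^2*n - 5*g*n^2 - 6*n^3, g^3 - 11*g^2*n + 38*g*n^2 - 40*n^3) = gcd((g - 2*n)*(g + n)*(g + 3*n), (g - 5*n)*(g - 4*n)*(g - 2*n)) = g - 2*n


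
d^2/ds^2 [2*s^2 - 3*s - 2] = 4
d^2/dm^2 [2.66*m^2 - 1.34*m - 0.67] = 5.32000000000000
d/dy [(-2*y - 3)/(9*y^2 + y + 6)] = (-18*y^2 - 2*y + (2*y + 3)*(18*y + 1) - 12)/(9*y^2 + y + 6)^2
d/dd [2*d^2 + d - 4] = 4*d + 1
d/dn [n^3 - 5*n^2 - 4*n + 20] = 3*n^2 - 10*n - 4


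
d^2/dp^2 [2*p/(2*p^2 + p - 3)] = 4*(p*(4*p + 1)^2 - (6*p + 1)*(2*p^2 + p - 3))/(2*p^2 + p - 3)^3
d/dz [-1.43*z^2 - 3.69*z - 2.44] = -2.86*z - 3.69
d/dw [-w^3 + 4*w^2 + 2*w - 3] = -3*w^2 + 8*w + 2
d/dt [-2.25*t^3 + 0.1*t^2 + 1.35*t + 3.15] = -6.75*t^2 + 0.2*t + 1.35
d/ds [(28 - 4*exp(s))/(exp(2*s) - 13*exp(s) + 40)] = 4*((exp(s) - 7)*(2*exp(s) - 13) - exp(2*s) + 13*exp(s) - 40)*exp(s)/(exp(2*s) - 13*exp(s) + 40)^2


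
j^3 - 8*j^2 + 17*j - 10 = (j - 5)*(j - 2)*(j - 1)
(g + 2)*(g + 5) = g^2 + 7*g + 10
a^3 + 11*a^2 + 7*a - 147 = (a - 3)*(a + 7)^2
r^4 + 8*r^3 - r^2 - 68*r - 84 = (r - 3)*(r + 2)^2*(r + 7)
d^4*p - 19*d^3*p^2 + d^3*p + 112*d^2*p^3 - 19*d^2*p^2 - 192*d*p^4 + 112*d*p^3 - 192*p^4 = (d - 8*p)^2*(d - 3*p)*(d*p + p)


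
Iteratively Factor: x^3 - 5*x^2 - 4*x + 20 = (x - 5)*(x^2 - 4) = (x - 5)*(x + 2)*(x - 2)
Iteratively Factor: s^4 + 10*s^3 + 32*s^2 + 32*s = (s + 2)*(s^3 + 8*s^2 + 16*s) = s*(s + 2)*(s^2 + 8*s + 16) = s*(s + 2)*(s + 4)*(s + 4)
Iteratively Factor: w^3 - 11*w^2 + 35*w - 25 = (w - 5)*(w^2 - 6*w + 5) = (w - 5)^2*(w - 1)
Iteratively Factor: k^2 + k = (k + 1)*(k)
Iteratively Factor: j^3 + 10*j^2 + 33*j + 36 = (j + 3)*(j^2 + 7*j + 12) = (j + 3)^2*(j + 4)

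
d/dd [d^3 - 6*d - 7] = 3*d^2 - 6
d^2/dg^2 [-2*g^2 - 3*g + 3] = -4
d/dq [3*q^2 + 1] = 6*q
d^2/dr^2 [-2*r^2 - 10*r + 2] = -4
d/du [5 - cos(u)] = sin(u)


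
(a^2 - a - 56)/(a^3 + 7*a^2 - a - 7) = (a - 8)/(a^2 - 1)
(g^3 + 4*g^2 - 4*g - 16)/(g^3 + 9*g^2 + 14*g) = (g^2 + 2*g - 8)/(g*(g + 7))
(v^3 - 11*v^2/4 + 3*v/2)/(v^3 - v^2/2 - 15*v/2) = (-4*v^2 + 11*v - 6)/(2*(-2*v^2 + v + 15))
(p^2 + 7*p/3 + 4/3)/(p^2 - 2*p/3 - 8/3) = (p + 1)/(p - 2)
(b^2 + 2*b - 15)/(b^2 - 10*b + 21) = (b + 5)/(b - 7)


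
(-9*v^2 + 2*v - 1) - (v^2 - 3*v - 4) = -10*v^2 + 5*v + 3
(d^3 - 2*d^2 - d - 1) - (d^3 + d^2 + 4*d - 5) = -3*d^2 - 5*d + 4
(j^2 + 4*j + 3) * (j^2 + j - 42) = j^4 + 5*j^3 - 35*j^2 - 165*j - 126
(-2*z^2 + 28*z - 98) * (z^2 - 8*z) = -2*z^4 + 44*z^3 - 322*z^2 + 784*z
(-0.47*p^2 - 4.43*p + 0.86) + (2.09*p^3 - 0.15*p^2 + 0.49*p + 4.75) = 2.09*p^3 - 0.62*p^2 - 3.94*p + 5.61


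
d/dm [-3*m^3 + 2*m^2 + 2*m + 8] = -9*m^2 + 4*m + 2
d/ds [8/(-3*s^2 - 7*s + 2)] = 8*(6*s + 7)/(3*s^2 + 7*s - 2)^2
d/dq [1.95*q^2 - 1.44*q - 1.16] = 3.9*q - 1.44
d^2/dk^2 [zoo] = 0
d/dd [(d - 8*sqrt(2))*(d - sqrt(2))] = 2*d - 9*sqrt(2)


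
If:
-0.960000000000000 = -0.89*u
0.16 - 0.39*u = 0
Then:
No Solution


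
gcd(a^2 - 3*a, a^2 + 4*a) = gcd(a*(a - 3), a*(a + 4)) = a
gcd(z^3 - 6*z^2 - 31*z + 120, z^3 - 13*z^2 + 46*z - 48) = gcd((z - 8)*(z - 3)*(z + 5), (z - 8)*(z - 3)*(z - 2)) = z^2 - 11*z + 24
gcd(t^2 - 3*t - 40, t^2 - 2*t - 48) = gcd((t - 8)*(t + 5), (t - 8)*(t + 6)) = t - 8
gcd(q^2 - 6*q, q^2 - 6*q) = q^2 - 6*q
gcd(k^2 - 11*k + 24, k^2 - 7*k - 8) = k - 8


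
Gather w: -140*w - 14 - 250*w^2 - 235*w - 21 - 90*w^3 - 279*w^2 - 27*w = -90*w^3 - 529*w^2 - 402*w - 35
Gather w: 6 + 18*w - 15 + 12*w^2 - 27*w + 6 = 12*w^2 - 9*w - 3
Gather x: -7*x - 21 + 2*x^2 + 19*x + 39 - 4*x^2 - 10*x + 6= -2*x^2 + 2*x + 24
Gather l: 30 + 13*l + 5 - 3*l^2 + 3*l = -3*l^2 + 16*l + 35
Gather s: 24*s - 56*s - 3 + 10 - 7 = -32*s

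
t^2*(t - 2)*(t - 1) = t^4 - 3*t^3 + 2*t^2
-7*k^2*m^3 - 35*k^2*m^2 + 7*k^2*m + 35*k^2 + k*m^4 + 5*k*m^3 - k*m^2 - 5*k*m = (-7*k + m)*(m - 1)*(m + 5)*(k*m + k)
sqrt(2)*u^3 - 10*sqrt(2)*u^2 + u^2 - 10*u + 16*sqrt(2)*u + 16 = (u - 8)*(u - 2)*(sqrt(2)*u + 1)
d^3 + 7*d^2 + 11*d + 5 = (d + 1)^2*(d + 5)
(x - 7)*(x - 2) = x^2 - 9*x + 14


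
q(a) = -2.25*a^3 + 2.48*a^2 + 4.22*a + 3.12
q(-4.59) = 253.58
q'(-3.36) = -88.65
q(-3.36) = 102.29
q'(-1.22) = -11.88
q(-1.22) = 5.75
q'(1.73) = -7.40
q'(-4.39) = -147.64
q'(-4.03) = -125.39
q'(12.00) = -908.26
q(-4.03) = 173.66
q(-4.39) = 222.75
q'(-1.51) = -18.66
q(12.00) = -3477.12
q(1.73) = 6.19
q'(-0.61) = -1.32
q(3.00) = -22.65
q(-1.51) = 10.15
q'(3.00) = -41.65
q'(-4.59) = -160.76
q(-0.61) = 1.98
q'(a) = -6.75*a^2 + 4.96*a + 4.22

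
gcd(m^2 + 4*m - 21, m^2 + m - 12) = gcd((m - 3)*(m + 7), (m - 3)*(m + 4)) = m - 3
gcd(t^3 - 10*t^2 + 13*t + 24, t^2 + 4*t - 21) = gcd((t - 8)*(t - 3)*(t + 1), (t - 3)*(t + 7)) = t - 3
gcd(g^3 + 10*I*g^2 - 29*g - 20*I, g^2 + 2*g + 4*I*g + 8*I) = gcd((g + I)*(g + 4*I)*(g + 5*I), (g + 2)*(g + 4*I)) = g + 4*I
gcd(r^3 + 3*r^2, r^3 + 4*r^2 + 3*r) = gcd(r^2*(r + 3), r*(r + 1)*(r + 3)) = r^2 + 3*r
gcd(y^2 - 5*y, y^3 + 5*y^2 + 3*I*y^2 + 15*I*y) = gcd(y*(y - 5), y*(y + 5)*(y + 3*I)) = y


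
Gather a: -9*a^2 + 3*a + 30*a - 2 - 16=-9*a^2 + 33*a - 18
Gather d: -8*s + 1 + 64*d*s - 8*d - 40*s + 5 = d*(64*s - 8) - 48*s + 6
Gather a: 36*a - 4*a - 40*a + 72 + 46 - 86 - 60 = -8*a - 28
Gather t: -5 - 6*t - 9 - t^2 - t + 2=-t^2 - 7*t - 12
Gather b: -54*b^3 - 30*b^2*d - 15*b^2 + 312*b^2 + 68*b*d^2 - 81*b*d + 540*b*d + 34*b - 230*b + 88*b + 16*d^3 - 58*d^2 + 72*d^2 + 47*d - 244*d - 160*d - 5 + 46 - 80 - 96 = -54*b^3 + b^2*(297 - 30*d) + b*(68*d^2 + 459*d - 108) + 16*d^3 + 14*d^2 - 357*d - 135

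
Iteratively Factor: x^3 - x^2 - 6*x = (x + 2)*(x^2 - 3*x) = x*(x + 2)*(x - 3)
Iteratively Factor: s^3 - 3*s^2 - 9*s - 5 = (s + 1)*(s^2 - 4*s - 5) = (s - 5)*(s + 1)*(s + 1)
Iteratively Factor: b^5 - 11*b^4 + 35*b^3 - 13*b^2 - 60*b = (b + 1)*(b^4 - 12*b^3 + 47*b^2 - 60*b) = (b - 4)*(b + 1)*(b^3 - 8*b^2 + 15*b) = (b - 4)*(b - 3)*(b + 1)*(b^2 - 5*b) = (b - 5)*(b - 4)*(b - 3)*(b + 1)*(b)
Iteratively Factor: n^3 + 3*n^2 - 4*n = (n - 1)*(n^2 + 4*n) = (n - 1)*(n + 4)*(n)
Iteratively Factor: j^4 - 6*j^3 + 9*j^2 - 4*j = (j)*(j^3 - 6*j^2 + 9*j - 4) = j*(j - 1)*(j^2 - 5*j + 4) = j*(j - 1)^2*(j - 4)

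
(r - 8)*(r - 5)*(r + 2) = r^3 - 11*r^2 + 14*r + 80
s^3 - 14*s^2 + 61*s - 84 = (s - 7)*(s - 4)*(s - 3)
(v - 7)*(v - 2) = v^2 - 9*v + 14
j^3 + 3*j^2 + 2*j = j*(j + 1)*(j + 2)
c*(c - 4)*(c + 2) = c^3 - 2*c^2 - 8*c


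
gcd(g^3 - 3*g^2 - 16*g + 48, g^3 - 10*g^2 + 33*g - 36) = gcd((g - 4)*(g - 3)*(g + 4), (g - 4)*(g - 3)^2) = g^2 - 7*g + 12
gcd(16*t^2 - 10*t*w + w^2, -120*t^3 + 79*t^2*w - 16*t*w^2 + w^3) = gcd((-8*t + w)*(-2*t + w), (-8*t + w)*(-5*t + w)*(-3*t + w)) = 8*t - w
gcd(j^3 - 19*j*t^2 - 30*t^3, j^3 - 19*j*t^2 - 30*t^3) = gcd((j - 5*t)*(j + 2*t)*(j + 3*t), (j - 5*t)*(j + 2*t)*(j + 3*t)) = -j^3 + 19*j*t^2 + 30*t^3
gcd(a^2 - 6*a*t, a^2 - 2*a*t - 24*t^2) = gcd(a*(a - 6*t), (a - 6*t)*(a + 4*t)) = -a + 6*t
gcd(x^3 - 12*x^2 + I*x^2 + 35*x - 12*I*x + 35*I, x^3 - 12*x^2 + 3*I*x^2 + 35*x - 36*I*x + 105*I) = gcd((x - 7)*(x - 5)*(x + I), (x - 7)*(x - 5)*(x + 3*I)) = x^2 - 12*x + 35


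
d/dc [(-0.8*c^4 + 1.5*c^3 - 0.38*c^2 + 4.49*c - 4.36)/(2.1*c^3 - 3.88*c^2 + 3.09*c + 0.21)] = (-1.68*c^6 + 6.208*c^5 - 12.438*c^4 - 10.26*c^3 + 44.66*c^2 - 33.9932*c + 14.4153)/(4.41*c^6 - 16.296*c^5 + 28.0324*c^4 - 23.0964*c^3 + 7.9185*c^2 + 1.2978*c + 0.0441)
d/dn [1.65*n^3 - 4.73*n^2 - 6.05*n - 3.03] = 4.95*n^2 - 9.46*n - 6.05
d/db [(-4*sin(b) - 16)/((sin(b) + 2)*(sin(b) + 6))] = 4*(sin(b)^2 + 8*sin(b) + 20)*cos(b)/((sin(b) + 2)^2*(sin(b) + 6)^2)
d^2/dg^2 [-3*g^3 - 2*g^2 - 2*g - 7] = -18*g - 4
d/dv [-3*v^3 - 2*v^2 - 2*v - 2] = -9*v^2 - 4*v - 2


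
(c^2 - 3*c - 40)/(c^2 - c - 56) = (c + 5)/(c + 7)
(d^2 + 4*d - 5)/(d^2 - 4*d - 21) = (-d^2 - 4*d + 5)/(-d^2 + 4*d + 21)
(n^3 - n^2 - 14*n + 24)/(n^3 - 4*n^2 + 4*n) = (n^2 + n - 12)/(n*(n - 2))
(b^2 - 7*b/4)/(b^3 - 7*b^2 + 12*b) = (b - 7/4)/(b^2 - 7*b + 12)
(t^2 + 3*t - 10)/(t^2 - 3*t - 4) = (-t^2 - 3*t + 10)/(-t^2 + 3*t + 4)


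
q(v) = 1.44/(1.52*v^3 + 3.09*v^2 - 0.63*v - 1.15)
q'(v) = 1.44*(-4.56*v^2 - 6.18*v + 0.63)/(1.52*v^3 + 3.09*v^2 - 0.63*v - 1.15)^2 = (-6.5664*v^2 - 8.8992*v + 0.9072)/(1.52*v^3 + 3.09*v^2 - 0.63*v - 1.15)^2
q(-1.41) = 0.89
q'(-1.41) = 0.15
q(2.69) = 0.03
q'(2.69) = -0.03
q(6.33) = 0.00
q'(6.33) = -0.00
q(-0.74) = 3.67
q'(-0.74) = 25.32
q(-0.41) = -3.02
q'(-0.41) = 15.17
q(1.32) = 0.21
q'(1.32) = -0.47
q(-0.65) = 9.76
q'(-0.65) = 179.83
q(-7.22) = -0.00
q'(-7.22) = -0.00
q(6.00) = 0.00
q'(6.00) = -0.00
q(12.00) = 0.00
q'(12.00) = -0.00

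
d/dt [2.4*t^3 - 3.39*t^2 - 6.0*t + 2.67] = 7.2*t^2 - 6.78*t - 6.0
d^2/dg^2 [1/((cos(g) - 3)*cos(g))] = (-(1 - cos(2*g))^2 - 45*cos(g)/4 - 11*cos(2*g)/2 + 9*cos(3*g)/4 + 33/2)/((cos(g) - 3)^3*cos(g)^3)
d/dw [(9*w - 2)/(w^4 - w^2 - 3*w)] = (-9*w*(-w^3 + w + 3) + (9*w - 2)*(-4*w^3 + 2*w + 3))/(w^2*(-w^3 + w + 3)^2)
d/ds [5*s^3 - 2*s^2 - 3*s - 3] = 15*s^2 - 4*s - 3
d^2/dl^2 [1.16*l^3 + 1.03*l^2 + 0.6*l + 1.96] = 6.96*l + 2.06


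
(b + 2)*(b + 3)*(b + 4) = b^3 + 9*b^2 + 26*b + 24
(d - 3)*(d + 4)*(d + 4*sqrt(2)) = d^3 + d^2 + 4*sqrt(2)*d^2 - 12*d + 4*sqrt(2)*d - 48*sqrt(2)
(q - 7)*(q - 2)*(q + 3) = q^3 - 6*q^2 - 13*q + 42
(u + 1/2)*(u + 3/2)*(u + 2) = u^3 + 4*u^2 + 19*u/4 + 3/2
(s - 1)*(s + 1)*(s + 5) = s^3 + 5*s^2 - s - 5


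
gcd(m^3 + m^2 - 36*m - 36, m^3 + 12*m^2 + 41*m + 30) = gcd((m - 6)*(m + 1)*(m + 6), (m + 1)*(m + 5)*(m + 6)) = m^2 + 7*m + 6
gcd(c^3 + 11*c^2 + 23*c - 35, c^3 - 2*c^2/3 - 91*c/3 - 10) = c + 5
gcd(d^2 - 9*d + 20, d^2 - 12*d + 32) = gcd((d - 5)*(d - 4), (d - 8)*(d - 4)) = d - 4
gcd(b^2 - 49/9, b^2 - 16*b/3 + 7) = b - 7/3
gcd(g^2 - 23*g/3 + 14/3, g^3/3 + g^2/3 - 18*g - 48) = 1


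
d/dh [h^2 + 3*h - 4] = 2*h + 3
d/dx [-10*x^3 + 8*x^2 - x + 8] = -30*x^2 + 16*x - 1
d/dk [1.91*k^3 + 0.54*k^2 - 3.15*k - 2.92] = 5.73*k^2 + 1.08*k - 3.15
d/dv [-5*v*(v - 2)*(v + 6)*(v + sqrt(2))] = -20*v^3 - 60*v^2 - 15*sqrt(2)*v^2 - 40*sqrt(2)*v + 120*v + 60*sqrt(2)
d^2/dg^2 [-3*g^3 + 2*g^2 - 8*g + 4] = 4 - 18*g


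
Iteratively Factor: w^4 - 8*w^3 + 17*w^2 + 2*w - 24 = (w - 2)*(w^3 - 6*w^2 + 5*w + 12) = (w - 2)*(w + 1)*(w^2 - 7*w + 12) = (w - 4)*(w - 2)*(w + 1)*(w - 3)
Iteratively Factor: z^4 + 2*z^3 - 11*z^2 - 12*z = (z + 1)*(z^3 + z^2 - 12*z) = (z - 3)*(z + 1)*(z^2 + 4*z) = z*(z - 3)*(z + 1)*(z + 4)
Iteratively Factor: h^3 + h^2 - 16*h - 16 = (h - 4)*(h^2 + 5*h + 4) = (h - 4)*(h + 4)*(h + 1)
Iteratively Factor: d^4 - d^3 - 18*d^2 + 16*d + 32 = (d - 4)*(d^3 + 3*d^2 - 6*d - 8) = (d - 4)*(d - 2)*(d^2 + 5*d + 4) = (d - 4)*(d - 2)*(d + 4)*(d + 1)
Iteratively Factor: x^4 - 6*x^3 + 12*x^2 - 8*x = (x - 2)*(x^3 - 4*x^2 + 4*x) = x*(x - 2)*(x^2 - 4*x + 4) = x*(x - 2)^2*(x - 2)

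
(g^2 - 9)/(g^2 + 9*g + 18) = (g - 3)/(g + 6)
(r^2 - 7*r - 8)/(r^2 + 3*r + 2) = (r - 8)/(r + 2)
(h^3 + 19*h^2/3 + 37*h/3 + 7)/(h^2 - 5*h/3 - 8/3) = (3*h^2 + 16*h + 21)/(3*h - 8)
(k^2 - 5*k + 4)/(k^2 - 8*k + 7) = (k - 4)/(k - 7)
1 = 1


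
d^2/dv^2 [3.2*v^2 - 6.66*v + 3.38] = 6.40000000000000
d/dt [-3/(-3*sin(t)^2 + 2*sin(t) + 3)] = 6*(1 - 3*sin(t))*cos(t)/(2*sin(t) + 3*cos(t)^2)^2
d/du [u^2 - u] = 2*u - 1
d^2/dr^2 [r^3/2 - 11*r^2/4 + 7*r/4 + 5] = 3*r - 11/2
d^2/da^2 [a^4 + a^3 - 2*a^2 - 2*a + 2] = 12*a^2 + 6*a - 4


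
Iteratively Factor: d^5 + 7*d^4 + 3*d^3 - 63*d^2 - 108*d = (d + 4)*(d^4 + 3*d^3 - 9*d^2 - 27*d) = d*(d + 4)*(d^3 + 3*d^2 - 9*d - 27) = d*(d - 3)*(d + 4)*(d^2 + 6*d + 9) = d*(d - 3)*(d + 3)*(d + 4)*(d + 3)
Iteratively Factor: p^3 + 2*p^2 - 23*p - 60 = (p - 5)*(p^2 + 7*p + 12) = (p - 5)*(p + 4)*(p + 3)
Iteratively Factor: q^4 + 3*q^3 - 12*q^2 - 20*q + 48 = (q - 2)*(q^3 + 5*q^2 - 2*q - 24) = (q - 2)^2*(q^2 + 7*q + 12) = (q - 2)^2*(q + 3)*(q + 4)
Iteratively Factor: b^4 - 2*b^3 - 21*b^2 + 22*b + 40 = (b + 1)*(b^3 - 3*b^2 - 18*b + 40) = (b - 5)*(b + 1)*(b^2 + 2*b - 8) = (b - 5)*(b + 1)*(b + 4)*(b - 2)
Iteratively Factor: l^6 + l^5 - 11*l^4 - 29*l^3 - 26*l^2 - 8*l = (l + 1)*(l^5 - 11*l^3 - 18*l^2 - 8*l) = (l + 1)*(l + 2)*(l^4 - 2*l^3 - 7*l^2 - 4*l) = (l - 4)*(l + 1)*(l + 2)*(l^3 + 2*l^2 + l) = l*(l - 4)*(l + 1)*(l + 2)*(l^2 + 2*l + 1) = l*(l - 4)*(l + 1)^2*(l + 2)*(l + 1)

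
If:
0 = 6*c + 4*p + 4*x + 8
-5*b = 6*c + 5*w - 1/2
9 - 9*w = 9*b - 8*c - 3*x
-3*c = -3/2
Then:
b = -w - 1/2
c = 1/2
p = 37/12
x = -35/6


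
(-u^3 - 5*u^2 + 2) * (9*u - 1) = -9*u^4 - 44*u^3 + 5*u^2 + 18*u - 2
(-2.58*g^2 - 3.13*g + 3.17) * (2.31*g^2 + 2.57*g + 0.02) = -5.9598*g^4 - 13.8609*g^3 - 0.772999999999998*g^2 + 8.0843*g + 0.0634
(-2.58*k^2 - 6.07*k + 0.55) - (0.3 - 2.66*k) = -2.58*k^2 - 3.41*k + 0.25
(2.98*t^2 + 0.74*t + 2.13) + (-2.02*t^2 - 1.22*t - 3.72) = 0.96*t^2 - 0.48*t - 1.59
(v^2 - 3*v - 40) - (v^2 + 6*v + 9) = -9*v - 49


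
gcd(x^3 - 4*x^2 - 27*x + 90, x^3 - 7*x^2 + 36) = x^2 - 9*x + 18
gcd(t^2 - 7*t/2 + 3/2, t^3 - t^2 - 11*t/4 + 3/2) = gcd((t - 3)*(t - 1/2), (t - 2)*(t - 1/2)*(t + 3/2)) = t - 1/2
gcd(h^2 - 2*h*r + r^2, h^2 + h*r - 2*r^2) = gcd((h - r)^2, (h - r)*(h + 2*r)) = -h + r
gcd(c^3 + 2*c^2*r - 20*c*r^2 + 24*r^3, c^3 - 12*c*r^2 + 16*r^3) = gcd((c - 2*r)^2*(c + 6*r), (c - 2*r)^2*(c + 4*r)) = c^2 - 4*c*r + 4*r^2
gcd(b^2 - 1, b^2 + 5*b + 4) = b + 1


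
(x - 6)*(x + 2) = x^2 - 4*x - 12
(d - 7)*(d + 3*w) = d^2 + 3*d*w - 7*d - 21*w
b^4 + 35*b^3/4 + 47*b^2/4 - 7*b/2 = b*(b - 1/4)*(b + 2)*(b + 7)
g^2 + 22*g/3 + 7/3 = (g + 1/3)*(g + 7)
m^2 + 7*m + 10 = (m + 2)*(m + 5)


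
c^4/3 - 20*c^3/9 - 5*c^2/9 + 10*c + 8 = (c/3 + 1/3)*(c - 6)*(c - 3)*(c + 4/3)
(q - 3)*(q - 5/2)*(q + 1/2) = q^3 - 5*q^2 + 19*q/4 + 15/4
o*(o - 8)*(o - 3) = o^3 - 11*o^2 + 24*o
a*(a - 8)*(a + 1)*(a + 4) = a^4 - 3*a^3 - 36*a^2 - 32*a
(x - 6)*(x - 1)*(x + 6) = x^3 - x^2 - 36*x + 36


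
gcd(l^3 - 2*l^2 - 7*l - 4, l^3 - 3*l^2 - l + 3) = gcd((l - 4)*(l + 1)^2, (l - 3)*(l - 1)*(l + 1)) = l + 1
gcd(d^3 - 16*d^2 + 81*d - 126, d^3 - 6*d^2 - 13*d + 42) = d - 7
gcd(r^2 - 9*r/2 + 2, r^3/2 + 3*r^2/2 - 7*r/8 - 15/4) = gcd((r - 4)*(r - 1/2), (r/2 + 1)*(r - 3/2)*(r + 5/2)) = 1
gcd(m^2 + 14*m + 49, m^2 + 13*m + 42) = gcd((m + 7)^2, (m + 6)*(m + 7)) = m + 7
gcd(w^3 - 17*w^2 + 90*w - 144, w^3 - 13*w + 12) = w - 3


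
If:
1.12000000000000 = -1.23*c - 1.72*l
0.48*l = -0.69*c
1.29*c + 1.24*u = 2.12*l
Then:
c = 0.90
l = -1.30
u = -3.15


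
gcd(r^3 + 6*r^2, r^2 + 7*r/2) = r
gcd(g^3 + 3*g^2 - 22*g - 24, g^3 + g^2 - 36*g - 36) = g^2 + 7*g + 6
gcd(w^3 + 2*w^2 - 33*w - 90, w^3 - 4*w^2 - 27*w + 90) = w^2 - w - 30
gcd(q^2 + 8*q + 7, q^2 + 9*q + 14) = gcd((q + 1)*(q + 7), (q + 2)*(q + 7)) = q + 7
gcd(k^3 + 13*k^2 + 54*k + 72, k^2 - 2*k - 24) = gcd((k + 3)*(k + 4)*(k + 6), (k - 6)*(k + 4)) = k + 4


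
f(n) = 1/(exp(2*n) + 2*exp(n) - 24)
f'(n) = (-2*exp(2*n) - 2*exp(n))/(exp(2*n) + 2*exp(n) - 24)^2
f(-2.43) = -0.04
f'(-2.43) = -0.00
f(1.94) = 0.03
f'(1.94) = -0.08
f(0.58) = -0.06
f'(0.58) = -0.03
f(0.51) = -0.06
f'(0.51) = -0.03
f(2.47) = 0.01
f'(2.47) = -0.02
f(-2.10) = -0.04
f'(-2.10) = -0.00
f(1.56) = 0.12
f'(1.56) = -0.82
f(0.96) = -0.08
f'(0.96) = -0.13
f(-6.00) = -0.04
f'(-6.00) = 0.00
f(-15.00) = -0.04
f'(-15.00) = 0.00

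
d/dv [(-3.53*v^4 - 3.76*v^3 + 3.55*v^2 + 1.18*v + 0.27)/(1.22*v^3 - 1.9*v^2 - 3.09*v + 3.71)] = (-4.3066*v^6 + 13.414*v^5 + 35.5361*v^4 - 32.0276*v^3 - 51.5645*v^2 + 27.367*v + 5.2121)/(1.4884*v^6 - 4.636*v^5 - 3.9296*v^4 + 20.7944*v^3 - 4.5499*v^2 - 22.9278*v + 13.7641)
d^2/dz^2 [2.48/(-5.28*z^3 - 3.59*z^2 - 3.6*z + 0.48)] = ((78.5664*z + 17.8064)*(5.28*z^3 + 3.59*z^2 + 3.6*z - 0.48) - 2.48*(15.84*z^2 + 7.18*z + 3.6)*(31.68*z^2 + 14.36*z + 7.2))/(5.28*z^3 + 3.59*z^2 + 3.6*z - 0.48)^3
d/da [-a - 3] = -1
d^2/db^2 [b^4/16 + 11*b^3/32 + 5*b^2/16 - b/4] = 3*b^2/4 + 33*b/16 + 5/8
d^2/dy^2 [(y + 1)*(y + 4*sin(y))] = -4*(y + 1)*sin(y) + 8*cos(y) + 2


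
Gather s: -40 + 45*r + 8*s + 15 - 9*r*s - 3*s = 45*r + s*(5 - 9*r) - 25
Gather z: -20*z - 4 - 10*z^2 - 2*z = -10*z^2 - 22*z - 4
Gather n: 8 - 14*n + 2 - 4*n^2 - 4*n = -4*n^2 - 18*n + 10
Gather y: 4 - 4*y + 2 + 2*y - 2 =4 - 2*y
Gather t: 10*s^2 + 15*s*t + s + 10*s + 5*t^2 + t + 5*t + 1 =10*s^2 + 11*s + 5*t^2 + t*(15*s + 6) + 1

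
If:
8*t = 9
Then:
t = 9/8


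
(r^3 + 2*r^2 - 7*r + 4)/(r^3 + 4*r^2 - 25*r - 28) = (r^3 + 2*r^2 - 7*r + 4)/(r^3 + 4*r^2 - 25*r - 28)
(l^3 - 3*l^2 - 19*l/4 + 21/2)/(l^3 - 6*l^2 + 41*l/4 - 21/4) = (l + 2)/(l - 1)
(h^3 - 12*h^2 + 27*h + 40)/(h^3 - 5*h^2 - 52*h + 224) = (h^2 - 4*h - 5)/(h^2 + 3*h - 28)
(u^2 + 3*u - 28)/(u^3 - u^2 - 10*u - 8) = (u + 7)/(u^2 + 3*u + 2)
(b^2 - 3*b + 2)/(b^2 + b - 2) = (b - 2)/(b + 2)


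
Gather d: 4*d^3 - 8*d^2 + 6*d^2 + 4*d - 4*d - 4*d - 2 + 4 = 4*d^3 - 2*d^2 - 4*d + 2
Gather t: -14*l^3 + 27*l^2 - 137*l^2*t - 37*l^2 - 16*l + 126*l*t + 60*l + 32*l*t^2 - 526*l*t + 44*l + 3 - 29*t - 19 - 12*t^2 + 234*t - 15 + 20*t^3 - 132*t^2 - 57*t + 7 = -14*l^3 - 10*l^2 + 88*l + 20*t^3 + t^2*(32*l - 144) + t*(-137*l^2 - 400*l + 148) - 24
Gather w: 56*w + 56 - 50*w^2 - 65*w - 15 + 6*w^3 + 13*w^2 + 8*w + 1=6*w^3 - 37*w^2 - w + 42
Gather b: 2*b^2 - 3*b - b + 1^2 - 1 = 2*b^2 - 4*b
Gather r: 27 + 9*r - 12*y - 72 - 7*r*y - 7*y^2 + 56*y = r*(9 - 7*y) - 7*y^2 + 44*y - 45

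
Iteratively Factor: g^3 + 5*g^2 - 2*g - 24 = (g + 4)*(g^2 + g - 6) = (g + 3)*(g + 4)*(g - 2)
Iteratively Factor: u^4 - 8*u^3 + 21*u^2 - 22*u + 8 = (u - 1)*(u^3 - 7*u^2 + 14*u - 8) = (u - 4)*(u - 1)*(u^2 - 3*u + 2) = (u - 4)*(u - 2)*(u - 1)*(u - 1)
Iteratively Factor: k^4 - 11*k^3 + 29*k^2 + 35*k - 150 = (k - 5)*(k^3 - 6*k^2 - k + 30) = (k - 5)*(k + 2)*(k^2 - 8*k + 15) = (k - 5)^2*(k + 2)*(k - 3)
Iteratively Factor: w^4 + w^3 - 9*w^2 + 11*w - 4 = (w - 1)*(w^3 + 2*w^2 - 7*w + 4) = (w - 1)*(w + 4)*(w^2 - 2*w + 1) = (w - 1)^2*(w + 4)*(w - 1)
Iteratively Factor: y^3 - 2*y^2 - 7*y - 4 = (y + 1)*(y^2 - 3*y - 4) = (y - 4)*(y + 1)*(y + 1)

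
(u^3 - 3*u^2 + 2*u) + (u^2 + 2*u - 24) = u^3 - 2*u^2 + 4*u - 24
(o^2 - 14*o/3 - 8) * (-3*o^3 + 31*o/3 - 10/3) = -3*o^5 + 14*o^4 + 103*o^3/3 - 464*o^2/9 - 604*o/9 + 80/3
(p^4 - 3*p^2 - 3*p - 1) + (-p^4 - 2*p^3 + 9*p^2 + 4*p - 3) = -2*p^3 + 6*p^2 + p - 4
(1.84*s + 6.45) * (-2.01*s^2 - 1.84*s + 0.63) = -3.6984*s^3 - 16.3501*s^2 - 10.7088*s + 4.0635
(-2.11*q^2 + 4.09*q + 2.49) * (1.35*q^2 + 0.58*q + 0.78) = -2.8485*q^4 + 4.2977*q^3 + 4.0879*q^2 + 4.6344*q + 1.9422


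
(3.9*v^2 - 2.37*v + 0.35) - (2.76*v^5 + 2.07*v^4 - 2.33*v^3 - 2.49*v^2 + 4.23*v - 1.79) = -2.76*v^5 - 2.07*v^4 + 2.33*v^3 + 6.39*v^2 - 6.6*v + 2.14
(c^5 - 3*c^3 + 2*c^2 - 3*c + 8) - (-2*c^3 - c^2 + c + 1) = c^5 - c^3 + 3*c^2 - 4*c + 7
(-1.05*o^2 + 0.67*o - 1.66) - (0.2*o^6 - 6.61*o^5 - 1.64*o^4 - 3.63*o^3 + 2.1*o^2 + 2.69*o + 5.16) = -0.2*o^6 + 6.61*o^5 + 1.64*o^4 + 3.63*o^3 - 3.15*o^2 - 2.02*o - 6.82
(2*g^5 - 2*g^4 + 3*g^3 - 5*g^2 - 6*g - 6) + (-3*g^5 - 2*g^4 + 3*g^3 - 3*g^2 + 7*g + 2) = -g^5 - 4*g^4 + 6*g^3 - 8*g^2 + g - 4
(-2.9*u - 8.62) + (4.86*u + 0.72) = 1.96*u - 7.9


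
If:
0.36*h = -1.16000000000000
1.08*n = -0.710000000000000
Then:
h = -3.22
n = -0.66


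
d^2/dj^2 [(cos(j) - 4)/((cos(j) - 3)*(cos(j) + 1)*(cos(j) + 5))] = (-134*(1 - cos(j)^2)^2 - 30*sin(j)^6 - 4*cos(j)^7 - 3*cos(j)^6 + 77*cos(j)^5 - 346*cos(j)^3 + 1509*cos(j)^2 - 159*cos(j) - 1938)/((cos(j) - 3)^3*(cos(j) + 1)^3*(cos(j) + 5)^3)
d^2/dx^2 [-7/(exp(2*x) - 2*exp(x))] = 14*(-4*(1 - exp(x))^2 + (exp(x) - 2)*(2*exp(x) - 1))*exp(-x)/(exp(x) - 2)^3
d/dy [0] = 0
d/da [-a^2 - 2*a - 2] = -2*a - 2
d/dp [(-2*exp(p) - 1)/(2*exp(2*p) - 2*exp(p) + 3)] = 4*(exp(2*p) + exp(p) - 2)*exp(p)/(4*exp(4*p) - 8*exp(3*p) + 16*exp(2*p) - 12*exp(p) + 9)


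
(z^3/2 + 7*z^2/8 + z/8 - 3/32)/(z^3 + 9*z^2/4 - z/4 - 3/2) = (16*z^3 + 28*z^2 + 4*z - 3)/(8*(4*z^3 + 9*z^2 - z - 6))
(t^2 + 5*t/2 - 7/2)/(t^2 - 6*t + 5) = (t + 7/2)/(t - 5)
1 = 1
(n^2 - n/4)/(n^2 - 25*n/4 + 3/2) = n/(n - 6)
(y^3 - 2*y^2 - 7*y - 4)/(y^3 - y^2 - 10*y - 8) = (y + 1)/(y + 2)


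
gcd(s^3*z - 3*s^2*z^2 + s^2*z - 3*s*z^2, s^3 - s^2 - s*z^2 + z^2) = 1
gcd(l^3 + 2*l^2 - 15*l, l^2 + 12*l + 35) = l + 5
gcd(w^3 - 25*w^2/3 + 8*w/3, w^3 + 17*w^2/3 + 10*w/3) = w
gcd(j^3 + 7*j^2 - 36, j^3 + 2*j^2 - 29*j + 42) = j - 2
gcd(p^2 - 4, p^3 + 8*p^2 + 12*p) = p + 2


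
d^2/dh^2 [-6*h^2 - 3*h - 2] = -12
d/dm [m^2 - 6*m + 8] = 2*m - 6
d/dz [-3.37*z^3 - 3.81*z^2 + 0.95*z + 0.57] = -10.11*z^2 - 7.62*z + 0.95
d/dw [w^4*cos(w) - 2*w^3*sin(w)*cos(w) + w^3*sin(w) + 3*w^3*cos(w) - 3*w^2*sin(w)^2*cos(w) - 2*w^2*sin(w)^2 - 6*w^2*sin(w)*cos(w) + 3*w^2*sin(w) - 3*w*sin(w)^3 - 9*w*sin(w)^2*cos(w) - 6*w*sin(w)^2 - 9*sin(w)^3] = -w^4*sin(w) + 4*w^3*sin(w)^2 - 3*w^3*sin(w) + 5*w^3*cos(w) - 2*w^3 + 9*w^2*sin(w)^3 + 12*w^2*sin(w)^2 - 10*w^2*sin(w)*cos(w) - 3*w^2*sin(w) + 12*w^2*cos(w) - 6*w^2 + 27*w*sin(w)^3 - 15*w*sin(w)^2*cos(w) - 4*w*sin(w)^2 - 24*w*sin(w)*cos(w) - 12*w*sin(w) - 3*sin(w)^3 - 36*sin(w)^2*cos(w) - 6*sin(w)^2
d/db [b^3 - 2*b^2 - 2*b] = 3*b^2 - 4*b - 2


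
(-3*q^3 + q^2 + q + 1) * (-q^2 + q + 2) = 3*q^5 - 4*q^4 - 6*q^3 + 2*q^2 + 3*q + 2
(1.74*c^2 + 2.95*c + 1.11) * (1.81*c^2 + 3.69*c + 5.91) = 3.1494*c^4 + 11.7601*c^3 + 23.178*c^2 + 21.5304*c + 6.5601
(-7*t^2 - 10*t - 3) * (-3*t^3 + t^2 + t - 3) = 21*t^5 + 23*t^4 - 8*t^3 + 8*t^2 + 27*t + 9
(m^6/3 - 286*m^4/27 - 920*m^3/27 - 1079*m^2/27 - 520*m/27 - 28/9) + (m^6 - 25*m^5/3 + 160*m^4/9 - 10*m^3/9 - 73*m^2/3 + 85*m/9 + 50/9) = 4*m^6/3 - 25*m^5/3 + 194*m^4/27 - 950*m^3/27 - 1736*m^2/27 - 265*m/27 + 22/9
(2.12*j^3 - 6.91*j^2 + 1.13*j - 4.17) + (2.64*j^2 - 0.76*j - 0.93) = 2.12*j^3 - 4.27*j^2 + 0.37*j - 5.1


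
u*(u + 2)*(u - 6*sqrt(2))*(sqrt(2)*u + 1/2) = sqrt(2)*u^4 - 23*u^3/2 + 2*sqrt(2)*u^3 - 23*u^2 - 3*sqrt(2)*u^2 - 6*sqrt(2)*u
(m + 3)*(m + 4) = m^2 + 7*m + 12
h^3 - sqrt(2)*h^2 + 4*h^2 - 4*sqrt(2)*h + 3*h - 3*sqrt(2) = (h + 1)*(h + 3)*(h - sqrt(2))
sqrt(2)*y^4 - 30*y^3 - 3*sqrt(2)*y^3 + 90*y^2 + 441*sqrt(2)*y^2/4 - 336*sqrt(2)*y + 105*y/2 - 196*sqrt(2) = (y - 7/2)*(y - 8*sqrt(2))*(y - 7*sqrt(2))*(sqrt(2)*y + sqrt(2)/2)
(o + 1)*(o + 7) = o^2 + 8*o + 7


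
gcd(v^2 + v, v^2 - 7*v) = v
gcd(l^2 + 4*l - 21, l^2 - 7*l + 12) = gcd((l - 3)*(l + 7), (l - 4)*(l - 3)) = l - 3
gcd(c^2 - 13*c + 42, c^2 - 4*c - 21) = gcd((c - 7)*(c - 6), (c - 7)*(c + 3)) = c - 7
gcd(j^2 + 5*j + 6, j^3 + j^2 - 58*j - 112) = j + 2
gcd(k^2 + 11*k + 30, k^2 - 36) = k + 6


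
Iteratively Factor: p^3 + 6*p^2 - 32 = (p + 4)*(p^2 + 2*p - 8) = (p + 4)^2*(p - 2)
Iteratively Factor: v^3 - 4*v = (v - 2)*(v^2 + 2*v) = (v - 2)*(v + 2)*(v)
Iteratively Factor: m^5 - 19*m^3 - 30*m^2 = (m)*(m^4 - 19*m^2 - 30*m) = m*(m - 5)*(m^3 + 5*m^2 + 6*m) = m^2*(m - 5)*(m^2 + 5*m + 6) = m^2*(m - 5)*(m + 3)*(m + 2)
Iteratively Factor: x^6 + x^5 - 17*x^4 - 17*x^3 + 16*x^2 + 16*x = (x)*(x^5 + x^4 - 17*x^3 - 17*x^2 + 16*x + 16) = x*(x + 1)*(x^4 - 17*x^2 + 16) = x*(x + 1)^2*(x^3 - x^2 - 16*x + 16) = x*(x - 4)*(x + 1)^2*(x^2 + 3*x - 4) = x*(x - 4)*(x + 1)^2*(x + 4)*(x - 1)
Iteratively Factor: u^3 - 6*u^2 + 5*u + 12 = (u + 1)*(u^2 - 7*u + 12) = (u - 3)*(u + 1)*(u - 4)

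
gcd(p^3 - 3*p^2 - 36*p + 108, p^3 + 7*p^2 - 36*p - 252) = p^2 - 36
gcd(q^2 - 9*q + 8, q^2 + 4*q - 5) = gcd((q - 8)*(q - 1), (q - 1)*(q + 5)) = q - 1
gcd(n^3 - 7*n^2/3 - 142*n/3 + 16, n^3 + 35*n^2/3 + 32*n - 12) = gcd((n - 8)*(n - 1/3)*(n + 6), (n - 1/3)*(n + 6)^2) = n^2 + 17*n/3 - 2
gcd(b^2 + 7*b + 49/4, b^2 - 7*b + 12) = 1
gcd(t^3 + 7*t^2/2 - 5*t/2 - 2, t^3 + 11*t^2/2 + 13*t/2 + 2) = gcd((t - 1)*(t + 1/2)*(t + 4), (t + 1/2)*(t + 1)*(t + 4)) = t^2 + 9*t/2 + 2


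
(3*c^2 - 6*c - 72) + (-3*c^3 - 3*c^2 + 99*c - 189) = -3*c^3 + 93*c - 261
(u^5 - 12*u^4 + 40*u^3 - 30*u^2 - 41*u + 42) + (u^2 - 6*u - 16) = u^5 - 12*u^4 + 40*u^3 - 29*u^2 - 47*u + 26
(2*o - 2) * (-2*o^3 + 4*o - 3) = -4*o^4 + 4*o^3 + 8*o^2 - 14*o + 6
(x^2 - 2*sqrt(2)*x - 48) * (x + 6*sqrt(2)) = x^3 + 4*sqrt(2)*x^2 - 72*x - 288*sqrt(2)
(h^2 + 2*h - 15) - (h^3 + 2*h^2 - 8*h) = -h^3 - h^2 + 10*h - 15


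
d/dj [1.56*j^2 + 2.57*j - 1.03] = 3.12*j + 2.57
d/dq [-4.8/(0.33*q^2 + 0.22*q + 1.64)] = (3.168*q + 1.056)/(0.33*q^2 + 0.22*q + 1.64)^2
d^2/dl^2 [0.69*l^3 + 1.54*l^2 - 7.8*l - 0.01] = 4.14*l + 3.08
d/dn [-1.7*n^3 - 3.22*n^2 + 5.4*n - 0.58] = -5.1*n^2 - 6.44*n + 5.4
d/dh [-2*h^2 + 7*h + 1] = 7 - 4*h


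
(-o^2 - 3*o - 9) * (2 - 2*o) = 2*o^3 + 4*o^2 + 12*o - 18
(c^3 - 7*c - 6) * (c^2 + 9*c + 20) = c^5 + 9*c^4 + 13*c^3 - 69*c^2 - 194*c - 120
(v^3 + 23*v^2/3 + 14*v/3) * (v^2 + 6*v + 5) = v^5 + 41*v^4/3 + 167*v^3/3 + 199*v^2/3 + 70*v/3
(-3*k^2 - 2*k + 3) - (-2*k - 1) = 4 - 3*k^2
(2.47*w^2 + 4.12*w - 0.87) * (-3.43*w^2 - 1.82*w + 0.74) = -8.4721*w^4 - 18.627*w^3 - 2.6865*w^2 + 4.6322*w - 0.6438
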